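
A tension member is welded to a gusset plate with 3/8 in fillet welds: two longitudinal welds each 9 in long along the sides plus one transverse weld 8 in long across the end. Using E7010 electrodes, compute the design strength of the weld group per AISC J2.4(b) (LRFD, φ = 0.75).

φR_n ≈ 228 kips

E70XX → F_EXX = 70 ksi.
t_e = 0.707 × 0.375 = 0.2651 in.
R_nwl = 0.6 × 70 × 0.2651 × 18 = 200.4 kips (longitudinal, 2 welds).
R_nwt = 0.6 × 70 × 0.2651 × 8 = 89.08 kips (transverse, base value).
(i) R_nwl + R_nwt = 289.5 kips; (ii) 0.85 R_nwl + 1.5 R_nwt = 304 kips.
R_n = max = 304 kips [governs: (ii)]; φR_n = 228 kips.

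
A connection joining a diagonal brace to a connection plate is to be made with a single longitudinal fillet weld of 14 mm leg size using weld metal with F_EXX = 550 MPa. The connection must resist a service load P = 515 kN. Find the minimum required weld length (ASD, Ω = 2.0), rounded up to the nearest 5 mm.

L = 320 mm

Throat t_e = 0.707 × 14 = 9.898 mm.
r_n/Ω = (0.6 × 550 × 9.898) / 2.0 = 1633 N/mm = 1.633 kN/mm.
L_req = P / (r_n/Ω) = 515 / 1.633 = 315.3 mm total.
Round up → use L = 320 mm.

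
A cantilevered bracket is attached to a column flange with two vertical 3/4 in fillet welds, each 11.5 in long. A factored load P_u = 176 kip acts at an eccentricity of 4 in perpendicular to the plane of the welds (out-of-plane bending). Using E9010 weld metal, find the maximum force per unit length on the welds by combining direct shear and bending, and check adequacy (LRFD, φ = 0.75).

E90XX → F_EXX = 90 ksi.
L_w = 2 × 11.5 = 23 in; section modulus (unit throat) S = 2 × L²/6 = 44.08 in².
Direct shear f_v = P/L_w = 176/23 = 7.652 kip/in.
Moment M = P × e = 176 × 4 = 704 kip·in; bending f_b = M/S = 15.97 kip/in.
f_max = √(f_v² + f_b²) = √(7.652² + 15.97²) = 17.71 kip/in.
φr_n = 0.75 × 0.6 × 90 × (0.707 × 0.75) = 21.48 kip/in → adequate.

f_max ≈ 17.7 kip/in; adequate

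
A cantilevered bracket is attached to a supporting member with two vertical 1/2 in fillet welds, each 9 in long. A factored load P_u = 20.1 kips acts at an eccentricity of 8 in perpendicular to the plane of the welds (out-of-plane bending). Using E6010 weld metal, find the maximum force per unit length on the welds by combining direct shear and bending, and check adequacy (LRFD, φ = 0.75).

E60XX → F_EXX = 60 ksi.
L_w = 2 × 9 = 18 in; section modulus (unit throat) S = 2 × L²/6 = 27 in².
Direct shear f_v = P/L_w = 20.1/18 = 1.117 kip/in.
Moment M = P × e = 20.1 × 8 = 160.8 kip·in; bending f_b = M/S = 5.956 kip/in.
f_max = √(f_v² + f_b²) = √(1.117² + 5.956²) = 6.059 kip/in.
φr_n = 0.75 × 0.6 × 60 × (0.707 × 0.5) = 9.544 kip/in → adequate.

f_max ≈ 6.06 kip/in; adequate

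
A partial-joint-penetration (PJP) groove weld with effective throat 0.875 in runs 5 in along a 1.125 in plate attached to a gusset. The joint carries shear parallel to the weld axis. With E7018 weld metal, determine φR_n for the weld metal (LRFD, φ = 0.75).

E70XX → F_EXX = 70 ksi.
Effective throat (given) t_e = 0.875 in.
A_we = 0.875 × 5 = 4.375 in².
F_nw = 0.6 F_EXX = 42 ksi.
φR_n = 0.75 × 42 × 4.375 = 137.8 kip.

φR_n ≈ 138 kip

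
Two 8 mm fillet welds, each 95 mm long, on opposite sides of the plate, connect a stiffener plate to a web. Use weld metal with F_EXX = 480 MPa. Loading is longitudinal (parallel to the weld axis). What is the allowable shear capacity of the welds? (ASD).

R_n/Ω ≈ 155 kN

Effective throat t_e = 0.707 × 8 = 5.656 mm.
Total length L = 190 mm; A_we = 5.656 × 190 = 1075 mm².
F_nw = 0.6 F_EXX = 0.6 × 480 = 288 MPa.
R_n = 288 × 1075 × 10⁻³ = 309.5 kN; R_n/Ω = 309.5/2.0 = 154.7 kN.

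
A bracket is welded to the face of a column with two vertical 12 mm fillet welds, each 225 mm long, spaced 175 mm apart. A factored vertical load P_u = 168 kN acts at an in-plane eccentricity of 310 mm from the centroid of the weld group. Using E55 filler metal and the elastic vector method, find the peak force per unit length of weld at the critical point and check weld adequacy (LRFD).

f_max ≈ 1640 N/mm; adequate

E55XX → F_EXX = 550 MPa.
Total weld length L_w = 450 mm. Treat welds as unit-width lines.
Polar moment about centroid: J = 2[d³/12 + d(b/2)²] = 2[225³/12 + 225×87.5²] = 5344000 mm³.
Direct shear f_v = P/L_w = 168×10³ / 450 = 373.3 N/mm (vertical).
Torsion M = P·e = 168×10³ × 310 = 52080000 N·mm.
Critical point at (x, y) = (87.5, 112.5) from centroid. f_tx = M·y/J = 1096 N/mm; f_ty = M·x/J = 852.8 N/mm.
Resultant f_max = √[f_tx² + (f_v + f_ty)²] = √[1096² + (373.3 + 852.8)²] = 1645 N/mm.
Capacity per unit length: φr_n = 0.75 × 0.6 × 550 × (0.707 × 12) = 2100 N/mm.
1645 ≤ 2100 → adequate.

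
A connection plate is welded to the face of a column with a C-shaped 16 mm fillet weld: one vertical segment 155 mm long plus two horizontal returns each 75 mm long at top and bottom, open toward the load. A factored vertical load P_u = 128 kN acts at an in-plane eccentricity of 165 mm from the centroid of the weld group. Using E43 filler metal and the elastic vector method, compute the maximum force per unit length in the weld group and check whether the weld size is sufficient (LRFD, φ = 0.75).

E43XX → F_EXX = 430 MPa.
Total weld length L_w = 305 mm. Treat welds as unit-width lines.
Centroid: x̄ = 2×75×37.5 / 305 = 18.44 mm from the vertical weld.
Polar moment about centroid: J = I_x + I_y = [155³/12 + 2×75×77.5²] + [155×18.44² + 2(75³/12 + 75×19.06²)] = 1389000 mm³.
Direct shear f_v = P/L_w = 128×10³ / 305 = 419.7 N/mm (vertical).
Torsion M = P·e = 128×10³ × 165 = 21120000 N·mm.
Critical point at (x, y) = (56.56, 77.5) from centroid. f_tx = M·y/J = 1179 N/mm; f_ty = M·x/J = 860.1 N/mm.
Resultant f_max = √[f_tx² + (f_v + f_ty)²] = √[1179² + (419.7 + 860.1)²] = 1740 N/mm.
Capacity per unit length: φr_n = 0.75 × 0.6 × 430 × (0.707 × 16) = 2189 N/mm.
1740 ≤ 2189 → adequate.

f_max ≈ 1740 N/mm; adequate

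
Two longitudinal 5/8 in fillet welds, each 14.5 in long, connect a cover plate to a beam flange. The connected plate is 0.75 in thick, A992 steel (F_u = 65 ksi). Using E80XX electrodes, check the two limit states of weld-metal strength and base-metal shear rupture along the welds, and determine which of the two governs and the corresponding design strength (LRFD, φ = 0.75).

E80XX → F_EXX = 80 ksi.
t_e = 0.707 × 0.625 = 0.4419 in; L = 29 in.
Weld metal: φR_n = 0.75 × 0.6 × 80 × 0.4419 × 29 = 461.3 kip.
Base metal (shear rupture): φR_n = 0.75 × 0.6 × 65 × 0.75 × 29 = 636.2 kip.
Governing: weld metal.

φR_n ≈ 461 kip (weld metal governs)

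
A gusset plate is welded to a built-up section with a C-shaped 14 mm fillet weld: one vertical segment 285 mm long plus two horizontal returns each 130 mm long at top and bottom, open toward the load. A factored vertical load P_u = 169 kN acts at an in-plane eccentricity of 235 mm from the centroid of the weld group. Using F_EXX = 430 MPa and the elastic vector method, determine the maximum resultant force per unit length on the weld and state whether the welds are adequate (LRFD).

f_max ≈ 1050 N/mm; adequate

Total weld length L_w = 545 mm. Treat welds as unit-width lines.
Centroid: x̄ = 2×130×65 / 545 = 31.01 mm from the vertical weld.
Polar moment about centroid: J = I_x + I_y = [285³/12 + 2×130×142.5²] + [285×31.01² + 2(130³/12 + 130×33.99²)] = 8149000 mm³.
Direct shear f_v = P/L_w = 169×10³ / 545 = 310.1 N/mm (vertical).
Torsion M = P·e = 169×10³ × 235 = 39715000 N·mm.
Critical point at (x, y) = (98.99, 142.5) from centroid. f_tx = M·y/J = 694.5 N/mm; f_ty = M·x/J = 482.4 N/mm.
Resultant f_max = √[f_tx² + (f_v + f_ty)²] = √[694.5² + (310.1 + 482.4)²] = 1054 N/mm.
Capacity per unit length: φr_n = 0.75 × 0.6 × 430 × (0.707 × 14) = 1915 N/mm.
1054 ≤ 1915 → adequate.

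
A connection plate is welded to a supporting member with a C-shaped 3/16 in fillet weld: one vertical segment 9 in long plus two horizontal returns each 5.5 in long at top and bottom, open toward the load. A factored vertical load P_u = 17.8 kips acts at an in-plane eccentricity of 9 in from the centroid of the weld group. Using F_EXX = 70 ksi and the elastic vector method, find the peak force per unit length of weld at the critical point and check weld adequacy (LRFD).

Total weld length L_w = 20 in. Treat welds as unit-width lines.
Centroid: x̄ = 2×5.5×2.75 / 20 = 1.512 in from the vertical weld.
Polar moment about centroid: J = I_x + I_y = [9³/12 + 2×5.5×4.5²] + [9×1.512² + 2(5.5³/12 + 5.5×1.238²)] = 348.7 in³.
Direct shear f_v = P/L_w = 17.8 / 20 = 0.89 kip/in (vertical).
Torsion M = P·e = 17.8 × 9 = 160.2 kip·in.
Critical point at (x, y) = (3.987, 4.5) from centroid. f_tx = M·y/J = 2.068 kip/in; f_ty = M·x/J = 1.832 kip/in.
Resultant f_max = √[f_tx² + (f_v + f_ty)²] = √[2.068² + (0.89 + 1.832)²] = 3.418 kip/in.
Capacity per unit length: φr_n = 0.75 × 0.6 × 70 × (0.707 × 0.1875) = 4.176 kip/in.
3.418 ≤ 4.176 → adequate.

f_max ≈ 3.42 kip/in; adequate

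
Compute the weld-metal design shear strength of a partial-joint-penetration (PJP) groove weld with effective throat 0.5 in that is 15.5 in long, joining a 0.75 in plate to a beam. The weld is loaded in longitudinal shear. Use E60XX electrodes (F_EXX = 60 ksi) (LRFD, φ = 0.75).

φR_n ≈ 209 kips

Effective throat (given) t_e = 0.5 in.
A_we = 0.5 × 15.5 = 7.75 in².
F_nw = 0.6 F_EXX = 36 ksi.
φR_n = 0.75 × 36 × 7.75 = 209.2 kips.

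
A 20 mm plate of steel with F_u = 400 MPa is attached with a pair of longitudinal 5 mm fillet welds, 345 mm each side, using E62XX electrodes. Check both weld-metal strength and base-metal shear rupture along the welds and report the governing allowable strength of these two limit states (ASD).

E62XX → F_EXX = 620 MPa.
t_e = 0.707 × 5 = 3.535 mm; L = 690 mm.
Weld metal: R_n/Ω = (1/2.0) × 0.6 × 620 × 3.535 × 690 × 10⁻³ = 453.7 kN.
Base metal (shear rupture): R_n/Ω = (1/2.0) × 0.6 × 400 × 20 × 690 × 10⁻³ = 1656 kN.
Governing: weld metal.

R_n/Ω ≈ 454 kN (weld metal governs)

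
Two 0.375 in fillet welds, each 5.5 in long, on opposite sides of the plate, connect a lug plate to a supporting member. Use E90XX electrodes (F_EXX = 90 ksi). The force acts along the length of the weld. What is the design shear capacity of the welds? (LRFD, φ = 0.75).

φR_n ≈ 118 kips

Effective throat t_e = 0.707 × 0.375 = 0.2651 in.
Total length L = 11 in; A_we = 0.2651 × 11 = 2.916 in².
F_nw = 0.6 F_EXX = 0.6 × 90 = 54 ksi.
φR_n = 0.75 × 54 × 2.916 = 118.1 kips.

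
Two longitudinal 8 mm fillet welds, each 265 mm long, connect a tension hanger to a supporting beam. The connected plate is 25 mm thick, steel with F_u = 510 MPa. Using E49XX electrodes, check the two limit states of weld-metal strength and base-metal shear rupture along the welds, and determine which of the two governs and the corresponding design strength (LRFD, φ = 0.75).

φR_n ≈ 661 kN (weld metal governs)

E49XX → F_EXX = 490 MPa.
t_e = 0.707 × 8 = 5.656 mm; L = 530 mm.
Weld metal: φR_n = 0.75 × 0.6 × 490 × 5.656 × 530 × 10⁻³ = 661 kN.
Base metal (shear rupture): φR_n = 0.75 × 0.6 × 510 × 25 × 530 × 10⁻³ = 3041 kN.
Governing: weld metal.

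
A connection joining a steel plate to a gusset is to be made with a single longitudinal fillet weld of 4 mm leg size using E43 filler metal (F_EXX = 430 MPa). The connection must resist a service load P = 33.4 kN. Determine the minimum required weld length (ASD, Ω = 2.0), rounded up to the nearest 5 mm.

L = 95 mm

Throat t_e = 0.707 × 4 = 2.828 mm.
r_n/Ω = (0.6 × 430 × 2.828) / 2.0 = 364.8 N/mm = 0.3648 kN/mm.
L_req = P / (r_n/Ω) = 33.4 / 0.3648 = 91.55 mm total.
Round up → use L = 95 mm.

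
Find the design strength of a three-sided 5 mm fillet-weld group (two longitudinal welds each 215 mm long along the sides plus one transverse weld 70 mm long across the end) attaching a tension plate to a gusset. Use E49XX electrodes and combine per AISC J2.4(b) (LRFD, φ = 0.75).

E49XX → F_EXX = 490 MPa.
t_e = 0.707 × 5 = 3.535 mm.
R_nwl = 0.6 × 490 × 3.535 × 430 × 10⁻³ = 446.9 kN (longitudinal, 2 welds).
R_nwt = 0.6 × 490 × 3.535 × 70 × 10⁻³ = 72.75 kN (transverse, base value).
(i) R_nwl + R_nwt = 519.6 kN; (ii) 0.85 R_nwl + 1.5 R_nwt = 489 kN.
R_n = max = 519.6 kN [governs: (i)]; φR_n = 389.7 kN.

φR_n ≈ 390 kN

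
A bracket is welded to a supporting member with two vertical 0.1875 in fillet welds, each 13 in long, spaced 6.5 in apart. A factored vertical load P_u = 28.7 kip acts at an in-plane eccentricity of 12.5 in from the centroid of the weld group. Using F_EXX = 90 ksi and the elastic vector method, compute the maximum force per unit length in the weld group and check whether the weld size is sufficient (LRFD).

Total weld length L_w = 26 in. Treat welds as unit-width lines.
Polar moment about centroid: J = 2[d³/12 + d(b/2)²] = 2[13³/12 + 13×3.25²] = 640.8 in³.
Direct shear f_v = P/L_w = 28.7 / 26 = 1.104 kip/in (vertical).
Torsion M = P·e = 28.7 × 12.5 = 358.75 kip·in.
Critical point at (x, y) = (3.25, 6.5) from centroid. f_tx = M·y/J = 3.639 kip/in; f_ty = M·x/J = 1.82 kip/in.
Resultant f_max = √[f_tx² + (f_v + f_ty)²] = √[3.639² + (1.104 + 1.82)²] = 4.668 kip/in.
Capacity per unit length: φr_n = 0.75 × 0.6 × 90 × (0.707 × 0.1875) = 5.369 kip/in.
4.668 ≤ 5.369 → adequate.

f_max ≈ 4.67 kip/in; adequate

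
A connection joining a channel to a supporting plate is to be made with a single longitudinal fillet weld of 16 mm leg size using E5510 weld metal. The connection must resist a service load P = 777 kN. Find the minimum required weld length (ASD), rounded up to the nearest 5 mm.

L = 420 mm

E55XX → F_EXX = 550 MPa.
Throat t_e = 0.707 × 16 = 11.31 mm.
r_n/Ω = (0.6 × 550 × 11.31) / 2.0 = 1866 N/mm = 1.866 kN/mm.
L_req = P / (r_n/Ω) = 777 / 1.866 = 416.3 mm total.
Round up → use L = 420 mm.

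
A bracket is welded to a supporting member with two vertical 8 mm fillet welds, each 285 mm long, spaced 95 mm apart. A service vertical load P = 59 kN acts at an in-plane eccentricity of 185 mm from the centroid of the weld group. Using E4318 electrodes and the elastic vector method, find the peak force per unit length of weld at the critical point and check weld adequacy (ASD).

f_max ≈ 365 N/mm; adequate

E43XX → F_EXX = 430 MPa.
Total weld length L_w = 570 mm. Treat welds as unit-width lines.
Polar moment about centroid: J = 2[d³/12 + d(b/2)²] = 2[285³/12 + 285×47.5²] = 5144000 mm³.
Direct shear f_v = P/L_w = 59×10³ / 570 = 103.5 N/mm (vertical).
Torsion M = P·e = 59×10³ × 185 = 10915000 N·mm.
Critical point at (x, y) = (47.5, 142.5) from centroid. f_tx = M·y/J = 302.4 N/mm; f_ty = M·x/J = 100.8 N/mm.
Resultant f_max = √[f_tx² + (f_v + f_ty)²] = √[302.4² + (103.5 + 100.8)²] = 364.9 N/mm.
Capacity per unit length: r_n/Ω = (1/2.0) × 0.6 × 430 × (0.707 × 8) = 729.6 N/mm.
364.9 ≤ 729.6 → adequate.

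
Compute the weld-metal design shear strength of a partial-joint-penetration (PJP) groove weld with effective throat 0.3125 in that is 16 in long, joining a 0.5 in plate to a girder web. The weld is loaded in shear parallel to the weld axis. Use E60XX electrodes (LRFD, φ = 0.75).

φR_n ≈ 135 kips

E60XX → F_EXX = 60 ksi.
Effective throat (given) t_e = 0.3125 in.
A_we = 0.3125 × 16 = 5 in².
F_nw = 0.6 F_EXX = 36 ksi.
φR_n = 0.75 × 36 × 5 = 135 kips.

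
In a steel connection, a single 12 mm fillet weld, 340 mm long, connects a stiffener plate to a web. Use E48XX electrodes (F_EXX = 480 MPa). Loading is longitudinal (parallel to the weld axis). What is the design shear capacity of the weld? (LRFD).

φR_n ≈ 623 kN

Effective throat t_e = 0.707 × 12 = 8.484 mm.
Total length L = 340 mm; A_we = 8.484 × 340 = 2885 mm².
F_nw = 0.6 F_EXX = 0.6 × 480 = 288 MPa.
φR_n = 0.75 × 288 × 2885 × 10⁻³ = 623.1 kN.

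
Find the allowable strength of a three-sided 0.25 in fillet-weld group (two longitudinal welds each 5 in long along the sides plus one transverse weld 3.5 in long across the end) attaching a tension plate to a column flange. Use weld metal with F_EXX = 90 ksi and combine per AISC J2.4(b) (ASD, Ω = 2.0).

t_e = 0.707 × 0.25 = 0.1767 in.
R_nwl = 0.6 × 90 × 0.1767 × 10 = 95.44 kip (longitudinal, 2 welds).
R_nwt = 0.6 × 90 × 0.1767 × 3.5 = 33.41 kip (transverse, base value).
(i) R_nwl + R_nwt = 128.9 kip; (ii) 0.85 R_nwl + 1.5 R_nwt = 131.2 kip.
R_n = max = 131.2 kip [governs: (ii)]; R_n/Ω = 65.62 kip.

R_n/Ω ≈ 65.6 kip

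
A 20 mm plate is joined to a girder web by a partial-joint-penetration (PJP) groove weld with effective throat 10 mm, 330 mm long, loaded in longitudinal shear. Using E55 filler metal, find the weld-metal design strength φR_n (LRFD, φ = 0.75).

E55XX → F_EXX = 550 MPa.
Effective throat (given) t_e = 10 mm.
A_we = 10 × 330 = 3300 mm².
F_nw = 0.6 F_EXX = 330 MPa.
φR_n = 0.75 × 330 × 3300 × 10⁻³ = 816.8 kN.

φR_n ≈ 817 kN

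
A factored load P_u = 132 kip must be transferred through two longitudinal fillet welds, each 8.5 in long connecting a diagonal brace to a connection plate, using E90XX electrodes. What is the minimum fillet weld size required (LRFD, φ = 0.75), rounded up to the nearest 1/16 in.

w = 5/16 in

E90XX → F_EXX = 90 ksi.
Total weld length L = 17 in.
Required throat t_e = P_u / (φ × 0.6 F_EXX × L) = 132 / (0.75 × 0.6 × 90 × 17) = 0.1917 in.
Required leg w = t_e / 0.707 = 0.2712 in → use 5/16 in.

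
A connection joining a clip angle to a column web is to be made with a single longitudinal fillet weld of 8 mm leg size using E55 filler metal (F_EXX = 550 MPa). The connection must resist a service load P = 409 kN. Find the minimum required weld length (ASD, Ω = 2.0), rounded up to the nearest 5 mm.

L = 440 mm

Throat t_e = 0.707 × 8 = 5.656 mm.
r_n/Ω = (0.6 × 550 × 5.656) / 2.0 = 933.2 N/mm = 0.9332 kN/mm.
L_req = P / (r_n/Ω) = 409 / 0.9332 = 438.3 mm total.
Round up → use L = 440 mm.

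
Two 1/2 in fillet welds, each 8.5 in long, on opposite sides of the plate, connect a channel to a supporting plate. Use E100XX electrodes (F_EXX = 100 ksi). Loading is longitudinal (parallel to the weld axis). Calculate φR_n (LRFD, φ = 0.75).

Effective throat t_e = 0.707 × 0.5 = 0.3535 in.
Total length L = 17 in; A_we = 0.3535 × 17 = 6.01 in².
F_nw = 0.6 F_EXX = 0.6 × 100 = 60 ksi.
φR_n = 0.75 × 60 × 6.01 = 270.4 kip.

φR_n ≈ 270 kip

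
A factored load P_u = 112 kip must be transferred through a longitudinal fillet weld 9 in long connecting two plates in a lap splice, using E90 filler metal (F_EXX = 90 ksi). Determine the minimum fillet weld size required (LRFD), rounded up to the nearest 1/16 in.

Total weld length L = 9 in.
Required throat t_e = P_u / (φ × 0.6 F_EXX × L) = 112 / (0.75 × 0.6 × 90 × 9) = 0.3073 in.
Required leg w = t_e / 0.707 = 0.4346 in → use 7/16 in.

w = 7/16 in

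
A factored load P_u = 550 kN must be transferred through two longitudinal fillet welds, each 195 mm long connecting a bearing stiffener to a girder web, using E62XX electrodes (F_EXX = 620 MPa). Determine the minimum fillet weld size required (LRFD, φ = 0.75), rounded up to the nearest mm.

w = 8 mm

Total weld length L = 390 mm.
Required throat t_e = P_u / (φ × 0.6 F_EXX × L) = 550 / (0.75 × 0.6 × 620 × 390 × 10⁻³) = 5.055 mm.
Required leg w = t_e / 0.707 = 7.149 mm → use 8 mm.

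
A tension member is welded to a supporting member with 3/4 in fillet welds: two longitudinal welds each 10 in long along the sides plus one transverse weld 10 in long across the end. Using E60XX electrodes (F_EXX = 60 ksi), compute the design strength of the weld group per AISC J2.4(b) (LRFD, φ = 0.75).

φR_n ≈ 458 kips

t_e = 0.707 × 0.75 = 0.5302 in.
R_nwl = 0.6 × 60 × 0.5302 × 20 = 381.8 kips (longitudinal, 2 welds).
R_nwt = 0.6 × 60 × 0.5302 × 10 = 190.9 kips (transverse, base value).
(i) R_nwl + R_nwt = 572.7 kips; (ii) 0.85 R_nwl + 1.5 R_nwt = 610.8 kips.
R_n = max = 610.8 kips [governs: (ii)]; φR_n = 458.1 kips.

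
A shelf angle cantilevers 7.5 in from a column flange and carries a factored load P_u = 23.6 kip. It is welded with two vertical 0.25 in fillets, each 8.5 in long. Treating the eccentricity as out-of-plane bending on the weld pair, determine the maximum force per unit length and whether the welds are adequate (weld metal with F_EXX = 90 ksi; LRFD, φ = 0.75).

f_max ≈ 7.48 kip/in; NOT adequate

L_w = 2 × 8.5 = 17 in; section modulus (unit throat) S = 2 × L²/6 = 24.08 in².
Direct shear f_v = P/L_w = 23.6/17 = 1.388 kip/in.
Moment M = P × e = 23.6 × 7.5 = 177 kip·in; bending f_b = M/S = 7.349 kip/in.
f_max = √(f_v² + f_b²) = √(1.388² + 7.349²) = 7.479 kip/in.
φr_n = 0.75 × 0.6 × 90 × (0.707 × 0.25) = 7.158 kip/in → NOT adequate.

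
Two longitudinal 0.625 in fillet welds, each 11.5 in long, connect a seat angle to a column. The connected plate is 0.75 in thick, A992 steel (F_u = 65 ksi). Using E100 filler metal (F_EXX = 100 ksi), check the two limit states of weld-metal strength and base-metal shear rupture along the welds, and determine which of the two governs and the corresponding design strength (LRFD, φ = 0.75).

t_e = 0.707 × 0.625 = 0.4419 in; L = 23 in.
Weld metal: φR_n = 0.75 × 0.6 × 100 × 0.4419 × 23 = 457.3 kips.
Base metal (shear rupture): φR_n = 0.75 × 0.6 × 65 × 0.75 × 23 = 504.6 kips.
Governing: weld metal.

φR_n ≈ 457 kips (weld metal governs)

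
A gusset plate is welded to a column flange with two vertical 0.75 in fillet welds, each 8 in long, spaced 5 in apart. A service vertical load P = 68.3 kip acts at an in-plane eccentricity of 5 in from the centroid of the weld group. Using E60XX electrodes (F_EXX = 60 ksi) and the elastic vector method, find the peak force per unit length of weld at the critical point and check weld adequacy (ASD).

Total weld length L_w = 16 in. Treat welds as unit-width lines.
Polar moment about centroid: J = 2[d³/12 + d(b/2)²] = 2[8³/12 + 8×2.5²] = 185.3 in³.
Direct shear f_v = P/L_w = 68.3 / 16 = 4.269 kip/in (vertical).
Torsion M = P·e = 68.3 × 5 = 341.5 kip·in.
Critical point at (x, y) = (2.5, 4) from centroid. f_tx = M·y/J = 7.371 kip/in; f_ty = M·x/J = 4.607 kip/in.
Resultant f_max = √[f_tx² + (f_v + f_ty)²] = √[7.371² + (4.269 + 4.607)²] = 11.54 kip/in.
Capacity per unit length: r_n/Ω = (1/2.0) × 0.6 × 60 × (0.707 × 0.75) = 9.544 kip/in.
11.54 > 9.544 → NOT adequate.

f_max ≈ 11.5 kip/in; NOT adequate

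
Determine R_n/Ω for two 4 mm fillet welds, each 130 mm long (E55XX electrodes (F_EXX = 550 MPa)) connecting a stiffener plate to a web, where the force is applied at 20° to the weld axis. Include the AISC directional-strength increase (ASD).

R_n/Ω ≈ 133 kN

t_e = 0.707 × 4 = 2.828 mm; A_we = 2.828 × 260 = 735.3 mm².
Directional factor: 1.0 + 0.5 sin^1.5(20°) = 1.1.
F_nw = 0.6 × 550 × 1.1 = 363 MPa.
R_n/Ω = (363 × 735.3) / 2.0 × 10⁻³ = 133.5 kN.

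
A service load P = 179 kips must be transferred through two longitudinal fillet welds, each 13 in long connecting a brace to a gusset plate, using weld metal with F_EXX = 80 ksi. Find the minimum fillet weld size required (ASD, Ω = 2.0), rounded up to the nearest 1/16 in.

w = 7/16 in

Total weld length L = 26 in.
Required throat t_e = P × Ω / (0.6 F_EXX × L) = 179 × 2.0 / (0.6 × 80 × 26) = 0.2869 in.
Required leg w = t_e / 0.707 = 0.4057 in → use 7/16 in.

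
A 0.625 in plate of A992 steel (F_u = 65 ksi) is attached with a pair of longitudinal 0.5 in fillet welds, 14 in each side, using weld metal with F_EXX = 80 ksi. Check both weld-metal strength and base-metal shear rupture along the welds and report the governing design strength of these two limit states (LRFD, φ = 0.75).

t_e = 0.707 × 0.5 = 0.3535 in; L = 28 in.
Weld metal: φR_n = 0.75 × 0.6 × 80 × 0.3535 × 28 = 356.3 kips.
Base metal (shear rupture): φR_n = 0.75 × 0.6 × 65 × 0.625 × 28 = 511.9 kips.
Governing: weld metal.

φR_n ≈ 356 kips (weld metal governs)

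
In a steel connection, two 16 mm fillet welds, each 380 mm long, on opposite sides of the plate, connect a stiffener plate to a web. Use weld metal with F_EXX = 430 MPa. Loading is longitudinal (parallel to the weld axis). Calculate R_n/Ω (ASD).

R_n/Ω ≈ 1110 kN

Effective throat t_e = 0.707 × 16 = 11.31 mm.
Total length L = 760 mm; A_we = 11.31 × 760 = 8597 mm².
F_nw = 0.6 F_EXX = 0.6 × 430 = 258 MPa.
R_n = 258 × 8597 × 10⁻³ = 2218 kN; R_n/Ω = 2218/2.0 = 1109 kN.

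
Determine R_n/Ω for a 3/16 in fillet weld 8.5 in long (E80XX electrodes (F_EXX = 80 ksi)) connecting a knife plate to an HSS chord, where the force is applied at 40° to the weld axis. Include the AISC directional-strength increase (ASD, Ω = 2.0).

R_n/Ω ≈ 34 kip

t_e = 0.707 × 0.1875 = 0.1326 in; A_we = 0.1326 × 8.5 = 1.127 in².
Directional factor: 1.0 + 0.5 sin^1.5(40°) = 1.258.
F_nw = 0.6 × 80 × 1.258 = 60.37 ksi.
R_n/Ω = (60.37 × 1.127) / 2.0 = 34.01 kip.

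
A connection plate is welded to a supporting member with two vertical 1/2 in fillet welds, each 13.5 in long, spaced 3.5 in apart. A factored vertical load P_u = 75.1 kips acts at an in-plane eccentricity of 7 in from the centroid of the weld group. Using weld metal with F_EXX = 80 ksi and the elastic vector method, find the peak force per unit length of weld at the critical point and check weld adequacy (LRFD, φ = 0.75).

Total weld length L_w = 27 in. Treat welds as unit-width lines.
Polar moment about centroid: J = 2[d³/12 + d(b/2)²] = 2[13.5³/12 + 13.5×1.75²] = 492.8 in³.
Direct shear f_v = P/L_w = 75.1 / 27 = 2.781 kip/in (vertical).
Torsion M = P·e = 75.1 × 7 = 525.7 kip·in.
Critical point at (x, y) = (1.75, 6.75) from centroid. f_tx = M·y/J = 7.201 kip/in; f_ty = M·x/J = 1.867 kip/in.
Resultant f_max = √[f_tx² + (f_v + f_ty)²] = √[7.201² + (2.781 + 1.867)²] = 8.571 kip/in.
Capacity per unit length: φr_n = 0.75 × 0.6 × 80 × (0.707 × 0.5) = 12.73 kip/in.
8.571 ≤ 12.73 → adequate.

f_max ≈ 8.57 kip/in; adequate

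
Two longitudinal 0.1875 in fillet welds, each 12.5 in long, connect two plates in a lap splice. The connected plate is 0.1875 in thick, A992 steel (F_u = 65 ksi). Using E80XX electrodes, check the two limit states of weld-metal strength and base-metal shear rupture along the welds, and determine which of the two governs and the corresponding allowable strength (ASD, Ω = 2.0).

E80XX → F_EXX = 80 ksi.
t_e = 0.707 × 0.1875 = 0.1326 in; L = 25 in.
Weld metal: R_n/Ω = (1/2.0) × 0.6 × 80 × 0.1326 × 25 = 79.54 kips.
Base metal (shear rupture): R_n/Ω = (1/2.0) × 0.6 × 65 × 0.1875 × 25 = 91.41 kips.
Governing: weld metal.

R_n/Ω ≈ 79.5 kips (weld metal governs)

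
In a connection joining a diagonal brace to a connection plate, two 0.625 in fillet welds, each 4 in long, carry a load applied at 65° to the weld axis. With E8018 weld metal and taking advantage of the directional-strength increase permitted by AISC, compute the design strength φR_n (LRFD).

φR_n ≈ 182 kip

E80XX → F_EXX = 80 ksi.
t_e = 0.707 × 0.625 = 0.4419 in; A_we = 0.4419 × 8 = 3.535 in².
Directional factor: 1.0 + 0.5 sin^1.5(65°) = 1.431.
F_nw = 0.6 × 80 × 1.431 = 68.71 ksi.
φR_n = 0.75 × 68.71 × 3.535 = 182.2 kip.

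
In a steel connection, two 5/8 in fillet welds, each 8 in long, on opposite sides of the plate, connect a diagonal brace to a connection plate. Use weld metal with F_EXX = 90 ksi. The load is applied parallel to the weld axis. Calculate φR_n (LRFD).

φR_n ≈ 286 kip

Effective throat t_e = 0.707 × 0.625 = 0.4419 in.
Total length L = 16 in; A_we = 0.4419 × 16 = 7.07 in².
F_nw = 0.6 F_EXX = 0.6 × 90 = 54 ksi.
φR_n = 0.75 × 54 × 7.07 = 286.3 kip.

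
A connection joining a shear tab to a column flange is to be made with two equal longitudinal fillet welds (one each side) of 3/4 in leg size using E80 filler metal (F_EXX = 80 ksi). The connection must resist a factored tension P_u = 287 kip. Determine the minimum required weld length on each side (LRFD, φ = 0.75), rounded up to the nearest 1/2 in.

Throat t_e = 0.707 × 0.75 = 0.5302 in.
φr_n = 0.75 × 0.6 × 80 × 0.5302 = 19.09 kip/in.
L_req = P_u / φr_n = 287 / 19.09 = 15.03 in total.
Per side: 15.03 / 2 = 7.517 in.
Round up → use L = 8 in on each side.

L = 8 in on each side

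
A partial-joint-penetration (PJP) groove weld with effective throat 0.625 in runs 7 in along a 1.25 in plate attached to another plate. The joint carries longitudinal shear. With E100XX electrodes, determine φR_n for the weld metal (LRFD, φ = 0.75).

φR_n ≈ 197 kip

E100XX → F_EXX = 100 ksi.
Effective throat (given) t_e = 0.625 in.
A_we = 0.625 × 7 = 4.375 in².
F_nw = 0.6 F_EXX = 60 ksi.
φR_n = 0.75 × 60 × 4.375 = 196.9 kip.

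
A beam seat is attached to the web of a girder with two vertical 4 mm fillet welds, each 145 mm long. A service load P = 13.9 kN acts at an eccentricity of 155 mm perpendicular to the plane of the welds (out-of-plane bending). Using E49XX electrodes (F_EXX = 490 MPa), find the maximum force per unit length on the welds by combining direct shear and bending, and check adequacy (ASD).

L_w = 2 × 145 = 290 mm; section modulus (unit throat) S = 2 × L²/6 = 7008 mm².
Direct shear f_v = P/L_w = 13.9×10³/290 = 47.93 N/mm.
Moment M = P × e = 13.9×10³ × 155 = 2154500 N·mm; bending f_b = M/S = 307.4 N/mm.
f_max = √(f_v² + f_b²) = √(47.93² + 307.4²) = 311.1 N/mm.
r_n/Ω = (1/2.0) × 0.6 × 490 × (0.707 × 4) = 415.7 N/mm → adequate.

f_max ≈ 311 N/mm; adequate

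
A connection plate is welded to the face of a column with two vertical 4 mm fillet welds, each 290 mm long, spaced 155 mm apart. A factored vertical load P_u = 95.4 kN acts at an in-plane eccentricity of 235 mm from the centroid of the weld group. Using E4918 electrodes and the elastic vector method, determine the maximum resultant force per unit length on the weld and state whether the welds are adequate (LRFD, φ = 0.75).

E49XX → F_EXX = 490 MPa.
Total weld length L_w = 580 mm. Treat welds as unit-width lines.
Polar moment about centroid: J = 2[d³/12 + d(b/2)²] = 2[290³/12 + 290×77.5²] = 7548000 mm³.
Direct shear f_v = P/L_w = 95.4×10³ / 580 = 164.5 N/mm (vertical).
Torsion M = P·e = 95.4×10³ × 235 = 22419000 N·mm.
Critical point at (x, y) = (77.5, 145) from centroid. f_tx = M·y/J = 430.7 N/mm; f_ty = M·x/J = 230.2 N/mm.
Resultant f_max = √[f_tx² + (f_v + f_ty)²] = √[430.7² + (164.5 + 230.2)²] = 584.1 N/mm.
Capacity per unit length: φr_n = 0.75 × 0.6 × 490 × (0.707 × 4) = 623.6 N/mm.
584.1 ≤ 623.6 → adequate.

f_max ≈ 584 N/mm; adequate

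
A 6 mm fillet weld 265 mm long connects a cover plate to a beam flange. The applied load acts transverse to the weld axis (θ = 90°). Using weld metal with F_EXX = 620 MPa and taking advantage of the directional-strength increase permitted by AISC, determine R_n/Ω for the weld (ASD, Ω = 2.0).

t_e = 0.707 × 6 = 4.242 mm; A_we = 4.242 × 265 = 1124 mm².
Directional factor: 1.0 + 0.5 sin^1.5(90°) = 1.5.
F_nw = 0.6 × 620 × 1.5 = 558 MPa.
R_n/Ω = (558 × 1124) / 2.0 × 10⁻³ = 313.6 kN.

R_n/Ω ≈ 314 kN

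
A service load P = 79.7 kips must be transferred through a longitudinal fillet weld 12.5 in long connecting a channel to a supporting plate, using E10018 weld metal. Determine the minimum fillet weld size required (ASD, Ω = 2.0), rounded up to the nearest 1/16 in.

w = 5/16 in

E100XX → F_EXX = 100 ksi.
Total weld length L = 12.5 in.
Required throat t_e = P × Ω / (0.6 F_EXX × L) = 79.7 × 2.0 / (0.6 × 100 × 12.5) = 0.2125 in.
Required leg w = t_e / 0.707 = 0.3006 in → use 5/16 in.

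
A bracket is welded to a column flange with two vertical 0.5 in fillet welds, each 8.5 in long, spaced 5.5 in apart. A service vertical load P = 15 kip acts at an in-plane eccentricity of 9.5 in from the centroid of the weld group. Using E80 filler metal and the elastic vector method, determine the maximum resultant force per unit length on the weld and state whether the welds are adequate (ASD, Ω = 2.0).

f_max ≈ 3.68 kip/in; adequate

E80XX → F_EXX = 80 ksi.
Total weld length L_w = 17 in. Treat welds as unit-width lines.
Polar moment about centroid: J = 2[d³/12 + d(b/2)²] = 2[8.5³/12 + 8.5×2.75²] = 230.9 in³.
Direct shear f_v = P/L_w = 15 / 17 = 0.8824 kip/in (vertical).
Torsion M = P·e = 15 × 9.5 = 142.5 kip·in.
Critical point at (x, y) = (2.75, 4.25) from centroid. f_tx = M·y/J = 2.623 kip/in; f_ty = M·x/J = 1.697 kip/in.
Resultant f_max = √[f_tx² + (f_v + f_ty)²] = √[2.623² + (0.8824 + 1.697)²] = 3.679 kip/in.
Capacity per unit length: r_n/Ω = (1/2.0) × 0.6 × 80 × (0.707 × 0.5) = 8.484 kip/in.
3.679 ≤ 8.484 → adequate.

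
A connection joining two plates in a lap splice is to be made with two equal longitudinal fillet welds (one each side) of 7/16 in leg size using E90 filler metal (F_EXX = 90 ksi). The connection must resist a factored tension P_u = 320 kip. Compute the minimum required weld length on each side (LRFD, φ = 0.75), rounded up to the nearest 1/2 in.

L = 13 in on each side

Throat t_e = 0.707 × 0.4375 = 0.3093 in.
φr_n = 0.75 × 0.6 × 90 × 0.3093 = 12.53 kip/in.
L_req = P_u / φr_n = 320 / 12.53 = 25.54 in total.
Per side: 25.54 / 2 = 12.77 in.
Round up → use L = 13 in on each side.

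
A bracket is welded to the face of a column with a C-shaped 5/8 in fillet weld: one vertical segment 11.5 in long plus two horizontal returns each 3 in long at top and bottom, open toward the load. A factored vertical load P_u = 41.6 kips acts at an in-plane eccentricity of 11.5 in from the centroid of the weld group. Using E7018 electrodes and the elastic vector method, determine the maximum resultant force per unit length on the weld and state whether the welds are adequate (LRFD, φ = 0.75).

f_max ≈ 10 kip/in; adequate

E70XX → F_EXX = 70 ksi.
Total weld length L_w = 17.5 in. Treat welds as unit-width lines.
Centroid: x̄ = 2×3×1.5 / 17.5 = 0.5143 in from the vertical weld.
Polar moment about centroid: J = I_x + I_y = [11.5³/12 + 2×3×5.75²] + [11.5×0.5143² + 2(3³/12 + 3×0.9857²)] = 338.5 in³.
Direct shear f_v = P/L_w = 41.6 / 17.5 = 2.377 kip/in (vertical).
Torsion M = P·e = 41.6 × 11.5 = 478.4 kip·in.
Critical point at (x, y) = (2.486, 5.75) from centroid. f_tx = M·y/J = 8.127 kip/in; f_ty = M·x/J = 3.513 kip/in.
Resultant f_max = √[f_tx² + (f_v + f_ty)²] = √[8.127² + (2.377 + 3.513)²] = 10.04 kip/in.
Capacity per unit length: φr_n = 0.75 × 0.6 × 70 × (0.707 × 0.625) = 13.92 kip/in.
10.04 ≤ 13.92 → adequate.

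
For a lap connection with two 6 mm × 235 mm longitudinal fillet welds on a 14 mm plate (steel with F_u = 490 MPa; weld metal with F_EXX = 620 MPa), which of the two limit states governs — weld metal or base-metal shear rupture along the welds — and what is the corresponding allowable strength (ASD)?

R_n/Ω ≈ 371 kN (weld metal governs)

t_e = 0.707 × 6 = 4.242 mm; L = 470 mm.
Weld metal: R_n/Ω = (1/2.0) × 0.6 × 620 × 4.242 × 470 × 10⁻³ = 370.8 kN.
Base metal (shear rupture): R_n/Ω = (1/2.0) × 0.6 × 490 × 14 × 470 × 10⁻³ = 967.3 kN.
Governing: weld metal.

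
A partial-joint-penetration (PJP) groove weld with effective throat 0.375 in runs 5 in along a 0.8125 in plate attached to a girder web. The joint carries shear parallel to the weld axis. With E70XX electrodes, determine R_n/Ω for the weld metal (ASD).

R_n/Ω ≈ 39.4 kip

E70XX → F_EXX = 70 ksi.
Effective throat (given) t_e = 0.375 in.
A_we = 0.375 × 5 = 1.875 in².
F_nw = 0.6 F_EXX = 42 ksi.
R_n/Ω = (42 × 1.875) / 2.0 = 39.38 kip.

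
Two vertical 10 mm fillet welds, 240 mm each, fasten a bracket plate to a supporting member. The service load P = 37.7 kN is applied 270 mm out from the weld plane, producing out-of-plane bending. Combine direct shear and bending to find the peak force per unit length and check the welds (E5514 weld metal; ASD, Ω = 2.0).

E55XX → F_EXX = 550 MPa.
L_w = 2 × 240 = 480 mm; section modulus (unit throat) S = 2 × L²/6 = 19200 mm².
Direct shear f_v = P/L_w = 37.7×10³/480 = 78.54 N/mm.
Moment M = P × e = 37.7×10³ × 270 = 10179000 N·mm; bending f_b = M/S = 530.2 N/mm.
f_max = √(f_v² + f_b²) = √(78.54² + 530.2²) = 535.9 N/mm.
r_n/Ω = (1/2.0) × 0.6 × 550 × (0.707 × 10) = 1167 N/mm → adequate.

f_max ≈ 536 N/mm; adequate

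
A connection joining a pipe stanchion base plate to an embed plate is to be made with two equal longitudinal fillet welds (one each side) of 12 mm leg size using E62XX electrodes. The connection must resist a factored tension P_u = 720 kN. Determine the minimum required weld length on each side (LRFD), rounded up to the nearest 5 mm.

L = 155 mm on each side

E62XX → F_EXX = 620 MPa.
Throat t_e = 0.707 × 12 = 8.484 mm.
φr_n = 0.75 × 0.6 × 620 × 8.484 × 10⁻³ = 2.367 kN/mm.
L_req = P_u / φr_n = 720 / 2.367 = 304.2 mm total.
Per side: 304.2 / 2 = 152.1 mm.
Round up → use L = 155 mm on each side.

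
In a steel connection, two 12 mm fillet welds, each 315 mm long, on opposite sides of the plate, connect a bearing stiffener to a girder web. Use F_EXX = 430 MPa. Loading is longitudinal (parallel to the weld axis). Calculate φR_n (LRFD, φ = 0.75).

Effective throat t_e = 0.707 × 12 = 8.484 mm.
Total length L = 630 mm; A_we = 8.484 × 630 = 5345 mm².
F_nw = 0.6 F_EXX = 0.6 × 430 = 258 MPa.
φR_n = 0.75 × 258 × 5345 × 10⁻³ = 1034 kN.

φR_n ≈ 1030 kN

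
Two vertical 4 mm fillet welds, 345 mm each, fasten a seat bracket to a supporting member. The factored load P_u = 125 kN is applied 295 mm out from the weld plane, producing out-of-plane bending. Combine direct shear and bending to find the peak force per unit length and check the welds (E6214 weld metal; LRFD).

E62XX → F_EXX = 620 MPa.
L_w = 2 × 345 = 690 mm; section modulus (unit throat) S = 2 × L²/6 = 39680 mm².
Direct shear f_v = P/L_w = 125×10³/690 = 181.2 N/mm.
Moment M = P × e = 125×10³ × 295 = 36875000 N·mm; bending f_b = M/S = 929.4 N/mm.
f_max = √(f_v² + f_b²) = √(181.2² + 929.4²) = 946.9 N/mm.
φr_n = 0.75 × 0.6 × 620 × (0.707 × 4) = 789 N/mm → NOT adequate.

f_max ≈ 947 N/mm; NOT adequate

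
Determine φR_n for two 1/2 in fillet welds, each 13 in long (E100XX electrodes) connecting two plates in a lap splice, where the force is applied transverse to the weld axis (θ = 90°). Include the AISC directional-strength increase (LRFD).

φR_n ≈ 620 kip

E100XX → F_EXX = 100 ksi.
t_e = 0.707 × 0.5 = 0.3535 in; A_we = 0.3535 × 26 = 9.191 in².
Directional factor: 1.0 + 0.5 sin^1.5(90°) = 1.5.
F_nw = 0.6 × 100 × 1.5 = 90 ksi.
φR_n = 0.75 × 90 × 9.191 = 620.4 kip.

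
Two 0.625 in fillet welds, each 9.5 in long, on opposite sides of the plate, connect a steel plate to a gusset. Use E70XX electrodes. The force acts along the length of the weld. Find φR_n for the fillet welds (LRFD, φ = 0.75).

φR_n ≈ 264 kip

E70XX → F_EXX = 70 ksi.
Effective throat t_e = 0.707 × 0.625 = 0.4419 in.
Total length L = 19 in; A_we = 0.4419 × 19 = 8.396 in².
F_nw = 0.6 F_EXX = 0.6 × 70 = 42 ksi.
φR_n = 0.75 × 42 × 8.396 = 264.5 kip.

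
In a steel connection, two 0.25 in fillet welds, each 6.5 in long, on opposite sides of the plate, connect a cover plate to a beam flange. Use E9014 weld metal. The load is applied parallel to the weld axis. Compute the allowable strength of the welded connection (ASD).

E90XX → F_EXX = 90 ksi.
Effective throat t_e = 0.707 × 0.25 = 0.1767 in.
Total length L = 13 in; A_we = 0.1767 × 13 = 2.298 in².
F_nw = 0.6 F_EXX = 0.6 × 90 = 54 ksi.
R_n = 54 × 2.298 = 124.1 kip; R_n/Ω = 124.1/2.0 = 62.04 kip.

R_n/Ω ≈ 62 kip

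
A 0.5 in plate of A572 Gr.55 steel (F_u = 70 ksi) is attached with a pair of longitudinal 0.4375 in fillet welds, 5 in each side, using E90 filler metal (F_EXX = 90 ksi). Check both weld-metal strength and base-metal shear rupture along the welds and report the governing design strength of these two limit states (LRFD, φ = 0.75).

φR_n ≈ 125 kip (weld metal governs)

t_e = 0.707 × 0.4375 = 0.3093 in; L = 10 in.
Weld metal: φR_n = 0.75 × 0.6 × 90 × 0.3093 × 10 = 125.3 kip.
Base metal (shear rupture): φR_n = 0.75 × 0.6 × 70 × 0.5 × 10 = 157.5 kip.
Governing: weld metal.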